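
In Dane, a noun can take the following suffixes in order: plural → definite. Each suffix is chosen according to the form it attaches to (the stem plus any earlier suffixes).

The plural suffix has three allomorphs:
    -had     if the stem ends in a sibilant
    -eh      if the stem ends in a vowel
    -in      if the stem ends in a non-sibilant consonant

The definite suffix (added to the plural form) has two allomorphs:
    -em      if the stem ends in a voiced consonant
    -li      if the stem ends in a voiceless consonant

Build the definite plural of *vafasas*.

Since the final sound of *vafasas* is /s/ (a sibilant), it takes -had, giving *vafasashad*.
Since the final consonant of the plural form *vafasashad* is /d/ (voiced), it takes -em, giving *vafasashadem*.

vafasashadem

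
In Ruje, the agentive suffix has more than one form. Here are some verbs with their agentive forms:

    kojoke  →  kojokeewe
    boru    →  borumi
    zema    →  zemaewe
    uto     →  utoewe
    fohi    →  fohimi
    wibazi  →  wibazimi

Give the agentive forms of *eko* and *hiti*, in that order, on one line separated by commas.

ekoewe, hitimi

The suffix is conditioned by the last vowel: -mi when the last vowel of the stem is a high vowel (*boru*, *fohi*, *wibazi*); -ewe when the last vowel of the stem is a non-high vowel (*kojoke*, *zema*, *uto*).
*eko*: last vowel = /o/, a non-high vowel → -ewe → *ekoewe*.
*hiti*: last vowel = /i/, a high vowel → -mi → *hitimi*.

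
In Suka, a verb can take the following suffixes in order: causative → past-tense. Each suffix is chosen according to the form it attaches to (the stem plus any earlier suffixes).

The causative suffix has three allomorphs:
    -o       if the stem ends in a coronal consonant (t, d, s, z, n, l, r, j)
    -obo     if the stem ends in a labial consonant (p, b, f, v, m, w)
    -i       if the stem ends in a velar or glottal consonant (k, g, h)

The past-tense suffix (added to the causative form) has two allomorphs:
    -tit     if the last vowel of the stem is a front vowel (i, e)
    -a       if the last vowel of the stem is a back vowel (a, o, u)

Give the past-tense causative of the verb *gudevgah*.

gudevgahitit

*gudevgah*: final consonant = /h/, velar/glottal → -i → *gudevgahi*.
The causative form *gudevgahi* — last vowel /i/ (a front vowel) → -tit → *gudevgahitit*.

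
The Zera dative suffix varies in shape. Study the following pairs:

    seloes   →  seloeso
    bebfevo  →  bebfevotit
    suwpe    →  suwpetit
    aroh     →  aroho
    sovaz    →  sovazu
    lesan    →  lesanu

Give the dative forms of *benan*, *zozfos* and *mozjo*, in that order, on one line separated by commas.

benanu, zozfoso, mozjotit

The pattern is voicing of the final sound: -o when the stem ends in a voiceless consonant (*seloes*, *aroh*); -u when the stem ends in a voiced consonant (*sovaz*, *lesan*); -tit when the stem ends in a vowel (*bebfevo*, *suwpe*).
Since the final sound of *benan* is /n/ (a voiced consonant), it takes -u, giving *benanu*.
*zozfos* — final sound /s/ (a voiceless consonant) → -o → *zozfoso*.
*mozjo* — final sound /o/ (a vowel) → -tit → *mozjotit*.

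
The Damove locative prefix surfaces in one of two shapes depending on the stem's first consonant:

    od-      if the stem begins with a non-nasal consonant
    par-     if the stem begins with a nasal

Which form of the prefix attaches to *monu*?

The first consonant of *monu* is /m/, which is a nasal, so the prefix is par-.

par-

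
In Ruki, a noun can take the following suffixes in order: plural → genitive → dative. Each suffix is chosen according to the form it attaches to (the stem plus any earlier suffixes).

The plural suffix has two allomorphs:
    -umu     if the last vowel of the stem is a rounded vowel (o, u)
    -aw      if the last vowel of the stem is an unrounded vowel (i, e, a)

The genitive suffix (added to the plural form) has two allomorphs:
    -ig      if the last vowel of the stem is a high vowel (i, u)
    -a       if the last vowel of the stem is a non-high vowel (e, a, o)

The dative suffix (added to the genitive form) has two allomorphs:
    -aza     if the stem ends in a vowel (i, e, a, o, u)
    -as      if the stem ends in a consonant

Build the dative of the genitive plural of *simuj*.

*simuj*: last vowel = /u/, a rounded vowel → -umu → *simujumu*.
Since the last vowel of the plural form *simujumu* is /u/ (a high vowel), it takes -ig, giving *simujumuig*.
The final sound of the genitive form *simujumuig* is /g/, which is a consonant, so the dative suffix is -as, giving *simujumuigas*.

simujumuigas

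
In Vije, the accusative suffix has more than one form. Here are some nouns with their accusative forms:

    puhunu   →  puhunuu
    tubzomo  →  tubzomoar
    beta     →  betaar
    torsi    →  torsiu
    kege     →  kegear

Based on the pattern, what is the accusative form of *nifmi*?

The suffix is conditioned by the last vowel: -u when the last vowel of the stem is a high vowel (*puhunu*, *torsi*); -ar when the last vowel of the stem is a non-high vowel (*tubzomo*, *beta*, *kege*).
Since the last vowel of *nifmi* is /i/ (a high vowel), it takes -u, giving *nifmiu*.

nifmiu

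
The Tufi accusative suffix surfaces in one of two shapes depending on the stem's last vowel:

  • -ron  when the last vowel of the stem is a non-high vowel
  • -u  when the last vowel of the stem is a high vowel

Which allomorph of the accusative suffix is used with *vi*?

Since the last vowel of *vi* is /i/ (a high vowel), it takes -u.

-u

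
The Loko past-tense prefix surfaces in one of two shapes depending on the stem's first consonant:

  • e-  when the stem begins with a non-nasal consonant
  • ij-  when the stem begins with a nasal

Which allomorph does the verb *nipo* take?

*nipo*: first consonant = /n/, a nasal → ij-.

ij-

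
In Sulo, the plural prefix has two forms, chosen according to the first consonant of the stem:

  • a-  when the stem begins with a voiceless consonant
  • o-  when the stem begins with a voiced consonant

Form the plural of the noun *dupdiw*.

odupdiw

The first consonant of *dupdiw* is /d/, which is voiced, so the prefix is o-, giving *odupdiw*.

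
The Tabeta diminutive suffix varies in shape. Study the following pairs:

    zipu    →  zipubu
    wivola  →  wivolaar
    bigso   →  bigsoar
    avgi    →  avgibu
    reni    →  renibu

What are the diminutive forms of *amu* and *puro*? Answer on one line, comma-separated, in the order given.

amubu, puroar

Looking at the last vowel of each stem: -bu when the last vowel of the stem is a high vowel (*zipu*, *avgi*, *reni*); -ar when the last vowel of the stem is a non-high vowel (*wivola*, *bigso*).
*amu* — last vowel /u/ (a high vowel) → -bu → *amubu*.
The last vowel of *puro* is /o/, which is a non-high vowel, so the suffix is -ar, giving *puroar*.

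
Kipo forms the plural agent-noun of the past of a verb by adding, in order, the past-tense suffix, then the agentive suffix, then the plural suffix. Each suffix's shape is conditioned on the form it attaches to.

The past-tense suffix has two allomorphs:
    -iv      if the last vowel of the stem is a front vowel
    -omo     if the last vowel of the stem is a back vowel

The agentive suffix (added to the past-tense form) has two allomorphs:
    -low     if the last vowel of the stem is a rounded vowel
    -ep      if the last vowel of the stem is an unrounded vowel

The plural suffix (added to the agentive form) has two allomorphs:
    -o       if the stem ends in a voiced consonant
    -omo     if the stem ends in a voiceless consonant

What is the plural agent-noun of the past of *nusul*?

nusulomolowo

*nusul* — last vowel /u/ (a back vowel) → -omo → *nusulomo*.
The last vowel of the past-tense form *nusulomo* is /o/, which is a rounded vowel, so the agentive suffix is -low, giving *nusulomolow*.
The final consonant of the agentive form *nusulomolow* is /w/, which is voiced, so the plural suffix is -o, giving *nusulomolowo*.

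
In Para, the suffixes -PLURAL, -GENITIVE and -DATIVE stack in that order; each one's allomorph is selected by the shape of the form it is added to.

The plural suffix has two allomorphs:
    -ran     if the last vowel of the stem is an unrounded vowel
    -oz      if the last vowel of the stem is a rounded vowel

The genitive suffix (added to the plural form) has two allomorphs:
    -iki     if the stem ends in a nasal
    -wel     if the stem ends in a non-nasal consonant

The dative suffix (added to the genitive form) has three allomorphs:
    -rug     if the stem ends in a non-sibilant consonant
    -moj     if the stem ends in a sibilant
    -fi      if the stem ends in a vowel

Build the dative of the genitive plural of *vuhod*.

Since the last vowel of *vuhod* is /o/ (a rounded vowel), it takes -oz, giving *vuhodoz*.
The plural form *vuhodoz*: final consonant = /z/, non-nasal → -wel → *vuhodozwel*.
The genitive form *vuhodozwel* — final sound /l/ (a non-sibilant consonant) → -rug → *vuhodozwelrug*.

vuhodozwelrug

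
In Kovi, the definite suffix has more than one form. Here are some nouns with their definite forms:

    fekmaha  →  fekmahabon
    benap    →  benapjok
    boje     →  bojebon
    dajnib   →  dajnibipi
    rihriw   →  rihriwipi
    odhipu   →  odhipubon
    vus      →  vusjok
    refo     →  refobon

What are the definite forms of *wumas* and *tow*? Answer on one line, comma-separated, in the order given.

wumasjok, towipi

The pattern is voicing of the final sound: -jok when the stem ends in a voiceless consonant (*benap*, *vus*); -ipi when the stem ends in a voiced consonant (*dajnib*, *rihriw*); -bon when the stem ends in a vowel (*fekmaha*, *boje*, *odhipu*, *refo*).
Since the final sound of *wumas* is /s/ (a voiceless consonant), it takes -jok, giving *wumasjok*.
*tow*: final sound = /w/, a voiced consonant → -ipi → *towipi*.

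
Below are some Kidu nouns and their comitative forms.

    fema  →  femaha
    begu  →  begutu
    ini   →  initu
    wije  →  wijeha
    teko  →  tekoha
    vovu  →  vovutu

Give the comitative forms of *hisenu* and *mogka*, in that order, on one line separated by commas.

hisenutu, mogkaha

Looking at the last vowel of each stem: -tu when the last vowel of the stem is a high vowel (*begu*, *ini*, *vovu*); -ha when the last vowel of the stem is a non-high vowel (*fema*, *wije*, *teko*).
The last vowel of *hisenu* is /u/, which is a high vowel, so the suffix is -tu, giving *hisenutu*.
Since the last vowel of *mogka* is /a/ (a non-high vowel), it takes -ha, giving *mogkaha*.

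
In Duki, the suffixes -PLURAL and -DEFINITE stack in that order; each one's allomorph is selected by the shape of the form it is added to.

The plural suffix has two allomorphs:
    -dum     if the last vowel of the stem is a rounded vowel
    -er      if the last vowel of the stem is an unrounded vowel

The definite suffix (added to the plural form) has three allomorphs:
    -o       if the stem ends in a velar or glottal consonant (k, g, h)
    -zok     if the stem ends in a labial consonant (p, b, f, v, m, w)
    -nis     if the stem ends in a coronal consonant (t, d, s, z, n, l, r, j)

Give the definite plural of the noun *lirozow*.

lirozowdumzok

Since the last vowel of *lirozow* is /o/ (a rounded vowel), it takes -dum, giving *lirozowdum*.
Since the final consonant of the plural form *lirozowdum* is /m/ (labial), it takes -zok, giving *lirozowdumzok*.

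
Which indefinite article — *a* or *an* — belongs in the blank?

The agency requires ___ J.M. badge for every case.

a

The indefinite article is chosen by the initial *sound* of the following word, not its spelling.
The initialism *J.M.* is read letter by letter; the first letter, J, is pronounced /dʒeɪ/, which begins with a consonant sound.
So the article is *a*: The agency requires a J.M. badge for every case.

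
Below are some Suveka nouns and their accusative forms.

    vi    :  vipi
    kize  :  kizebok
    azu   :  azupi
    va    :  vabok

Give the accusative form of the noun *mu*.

The pattern is height harmony: -pi when the last vowel of the stem is a high vowel (*vi*, *azu*); -bok when the last vowel of the stem is a non-high vowel (*kize*, *va*).
The last vowel of *mu* is /u/, which is a high vowel, so the suffix is -pi, giving *mupi*.

mupi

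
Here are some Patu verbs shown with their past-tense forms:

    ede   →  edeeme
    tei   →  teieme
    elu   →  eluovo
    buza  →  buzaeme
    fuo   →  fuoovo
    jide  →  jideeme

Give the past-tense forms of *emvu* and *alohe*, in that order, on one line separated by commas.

The pattern is rounding harmony: -ovo when the last vowel of the stem is a rounded vowel (*elu*, *fuo*); -eme when the last vowel of the stem is an unrounded vowel (*ede*, *tei*, *buza*, *jide*).
The last vowel of *emvu* is /u/, which is a rounded vowel, so the suffix is -ovo, giving *emvuovo*.
The last vowel of *alohe* is /e/, which is an unrounded vowel, so the suffix is -eme, giving *aloheeme*.

emvuovo, aloheeme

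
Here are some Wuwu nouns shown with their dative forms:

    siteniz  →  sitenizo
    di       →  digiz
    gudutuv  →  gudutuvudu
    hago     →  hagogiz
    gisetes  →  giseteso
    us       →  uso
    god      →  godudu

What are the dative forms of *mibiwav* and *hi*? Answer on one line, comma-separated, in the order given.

mibiwavudu, higiz

The pattern is sibilance of the final sound: -o when the stem ends in a sibilant (*siteniz*, *gisetes*, *us*); -udu when the stem ends in a non-sibilant consonant (*gudutuv*, *god*); -giz when the stem ends in a vowel (*di*, *hago*).
Since the final sound of *mibiwav* is /v/ (a non-sibilant consonant), it takes -udu, giving *mibiwavudu*.
*hi* — final sound /i/ (a vowel) → -giz → *higiz*.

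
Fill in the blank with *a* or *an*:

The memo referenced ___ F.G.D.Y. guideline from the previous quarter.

The indefinite article is chosen by the initial *sound* of the following word, not its spelling.
The initialism *F.G.D.Y.* is read letter by letter; the first letter, F, is pronounced /ɛf/, which begins with a vowel sound.
So the article is *an*: The memo referenced an F.G.D.Y. guideline from the previous quarter.

an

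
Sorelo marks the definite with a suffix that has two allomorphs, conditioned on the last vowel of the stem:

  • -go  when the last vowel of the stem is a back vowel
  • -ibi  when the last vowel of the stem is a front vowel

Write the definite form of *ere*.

*ere*: last vowel = /e/, a front vowel → -ibi → *ereibi*.

ereibi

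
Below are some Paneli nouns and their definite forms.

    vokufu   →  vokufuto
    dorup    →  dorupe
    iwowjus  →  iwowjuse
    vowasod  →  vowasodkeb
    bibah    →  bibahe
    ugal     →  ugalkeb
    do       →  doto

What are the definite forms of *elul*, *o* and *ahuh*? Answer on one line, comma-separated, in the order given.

The alternation tracks the final sound of the stem — -e when the stem ends in a voiceless consonant (*dorup*, *iwowjus*, *bibah*); -keb when the stem ends in a voiced consonant (*vowasod*, *ugal*); -to when the stem ends in a vowel (*vokufu*, *do*).
*elul*: final sound = /l/, a voiced consonant → -keb → *elulkeb*.
Since the final sound of *o* is /o/ (a vowel), it takes -to, giving *oto*.
The final sound of *ahuh* is /h/, which is a voiceless consonant, so the suffix is -e, giving *ahuhe*.

elulkeb, oto, ahuhe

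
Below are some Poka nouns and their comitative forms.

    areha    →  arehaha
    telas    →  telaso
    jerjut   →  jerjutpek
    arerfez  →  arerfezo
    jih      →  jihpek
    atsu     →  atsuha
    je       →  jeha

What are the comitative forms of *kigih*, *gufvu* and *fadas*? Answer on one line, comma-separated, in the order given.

The pattern is sibilance of the final sound: -o when the stem ends in a sibilant (*telas*, *arerfez*); -pek when the stem ends in a non-sibilant consonant (*jerjut*, *jih*); -ha when the stem ends in a vowel (*areha*, *atsu*, *je*).
The final sound of *kigih* is /h/, which is a non-sibilant consonant, so the suffix is -pek, giving *kigihpek*.
*gufvu*: final sound = /u/, a vowel → -ha → *gufvuha*.
*fadas* — final sound /s/ (a sibilant) → -o → *fadaso*.

kigihpek, gufvuha, fadaso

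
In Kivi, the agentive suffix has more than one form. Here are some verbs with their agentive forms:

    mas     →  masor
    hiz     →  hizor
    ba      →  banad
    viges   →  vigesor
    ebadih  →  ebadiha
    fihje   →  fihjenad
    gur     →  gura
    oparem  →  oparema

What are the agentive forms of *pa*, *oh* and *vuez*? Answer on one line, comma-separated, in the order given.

The suffix is conditioned by the final sound: -or when the stem ends in a sibilant (*mas*, *hiz*, *viges*); -a when the stem ends in a non-sibilant consonant (*ebadih*, *gur*, *oparem*); -nad when the stem ends in a vowel (*ba*, *fihje*).
Since the final sound of *pa* is /a/ (a vowel), it takes -nad, giving *panad*.
*oh*: final sound = /h/, a non-sibilant consonant → -a → *oha*.
*vuez* — final sound /z/ (a sibilant) → -or → *vuezor*.

panad, oha, vuezor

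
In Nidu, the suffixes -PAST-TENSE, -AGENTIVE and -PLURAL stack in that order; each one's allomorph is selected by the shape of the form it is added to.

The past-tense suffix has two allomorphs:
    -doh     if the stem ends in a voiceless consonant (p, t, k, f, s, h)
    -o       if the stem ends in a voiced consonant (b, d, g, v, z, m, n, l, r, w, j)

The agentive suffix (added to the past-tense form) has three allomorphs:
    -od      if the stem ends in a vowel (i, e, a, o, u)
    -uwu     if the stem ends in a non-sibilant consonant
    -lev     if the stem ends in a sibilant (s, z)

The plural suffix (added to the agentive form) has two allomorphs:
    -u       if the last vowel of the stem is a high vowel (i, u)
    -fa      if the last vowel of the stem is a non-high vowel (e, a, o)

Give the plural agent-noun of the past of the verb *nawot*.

Since the final consonant of *nawot* is /t/ (voiceless), it takes -doh, giving *nawotdoh*.
The past-tense form *nawotdoh*: final sound = /h/, a non-sibilant consonant → -uwu → *nawotdohuwu*.
Since the last vowel of the agentive form *nawotdohuwu* is /u/ (a high vowel), it takes -u, giving *nawotdohuwuu*.

nawotdohuwuu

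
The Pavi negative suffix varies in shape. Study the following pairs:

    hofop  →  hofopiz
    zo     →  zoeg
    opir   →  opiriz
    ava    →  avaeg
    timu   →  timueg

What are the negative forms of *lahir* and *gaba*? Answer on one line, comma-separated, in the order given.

lahiriz, gabaeg

The pattern is consonant vs. vowel: -iz when the stem ends in a consonant (*hofop*, *opir*); -eg when the stem ends in a vowel (*zo*, *ava*, *timu*).
*lahir* — final sound /r/ (a consonant) → -iz → *lahiriz*.
The final sound of *gaba* is /a/, which is a vowel, so the suffix is -eg, giving *gabaeg*.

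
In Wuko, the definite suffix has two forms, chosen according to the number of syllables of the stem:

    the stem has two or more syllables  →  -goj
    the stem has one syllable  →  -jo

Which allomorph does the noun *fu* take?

*fu* has one syllable, so the suffix is -jo.

-jo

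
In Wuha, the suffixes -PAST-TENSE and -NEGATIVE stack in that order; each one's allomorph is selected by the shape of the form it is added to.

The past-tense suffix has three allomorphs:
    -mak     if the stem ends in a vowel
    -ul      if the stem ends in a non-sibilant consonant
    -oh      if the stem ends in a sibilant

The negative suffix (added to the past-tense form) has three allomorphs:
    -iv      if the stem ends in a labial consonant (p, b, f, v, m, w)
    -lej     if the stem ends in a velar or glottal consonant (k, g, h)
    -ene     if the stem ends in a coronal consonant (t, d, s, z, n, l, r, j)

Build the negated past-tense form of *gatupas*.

gatupasohlej

Since the final sound of *gatupas* is /s/ (a sibilant), it takes -oh, giving *gatupasoh*.
The past-tense form *gatupasoh*: final consonant = /h/, velar/glottal → -lej → *gatupasohlej*.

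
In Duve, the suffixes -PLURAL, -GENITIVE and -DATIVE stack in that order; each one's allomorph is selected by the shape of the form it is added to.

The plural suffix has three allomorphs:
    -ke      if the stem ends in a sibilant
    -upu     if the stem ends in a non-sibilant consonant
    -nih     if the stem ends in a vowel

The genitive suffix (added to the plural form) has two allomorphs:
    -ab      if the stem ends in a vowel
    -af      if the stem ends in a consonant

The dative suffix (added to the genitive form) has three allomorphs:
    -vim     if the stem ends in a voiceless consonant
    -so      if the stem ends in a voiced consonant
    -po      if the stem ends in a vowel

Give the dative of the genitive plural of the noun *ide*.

idenihafvim

Since the final sound of *ide* is /e/ (a vowel), it takes -nih, giving *idenih*.
The plural form *idenih* — final sound /h/ (a consonant) → -af → *idenihaf*.
Since the final sound of the genitive form *idenihaf* is /f/ (a voiceless consonant), it takes -vim, giving *idenihafvim*.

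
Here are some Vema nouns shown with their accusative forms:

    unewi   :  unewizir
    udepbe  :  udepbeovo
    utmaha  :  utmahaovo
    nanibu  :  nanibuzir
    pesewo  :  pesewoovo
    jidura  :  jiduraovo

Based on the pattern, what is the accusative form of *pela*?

pelaovo

Looking at the last vowel of each stem: -zir when the last vowel of the stem is a high vowel (*unewi*, *nanibu*); -ovo when the last vowel of the stem is a non-high vowel (*udepbe*, *utmaha*, *pesewo*, *jidura*).
Since the last vowel of *pela* is /a/ (a non-high vowel), it takes -ovo, giving *pelaovo*.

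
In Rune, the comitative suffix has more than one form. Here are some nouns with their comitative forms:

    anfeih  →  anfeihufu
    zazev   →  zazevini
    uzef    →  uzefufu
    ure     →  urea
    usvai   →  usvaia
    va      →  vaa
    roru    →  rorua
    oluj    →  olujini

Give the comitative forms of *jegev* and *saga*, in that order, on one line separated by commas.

The alternation tracks the final sound of the stem — -ufu when the stem ends in a voiceless consonant (*anfeih*, *uzef*); -ini when the stem ends in a voiced consonant (*zazev*, *oluj*); -a when the stem ends in a vowel (*ure*, *usvai*, *va*, *roru*).
The final sound of *jegev* is /v/, which is a voiced consonant, so the suffix is -ini, giving *jegevini*.
Since the final sound of *saga* is /a/ (a vowel), it takes -a, giving *sagaa*.

jegevini, sagaa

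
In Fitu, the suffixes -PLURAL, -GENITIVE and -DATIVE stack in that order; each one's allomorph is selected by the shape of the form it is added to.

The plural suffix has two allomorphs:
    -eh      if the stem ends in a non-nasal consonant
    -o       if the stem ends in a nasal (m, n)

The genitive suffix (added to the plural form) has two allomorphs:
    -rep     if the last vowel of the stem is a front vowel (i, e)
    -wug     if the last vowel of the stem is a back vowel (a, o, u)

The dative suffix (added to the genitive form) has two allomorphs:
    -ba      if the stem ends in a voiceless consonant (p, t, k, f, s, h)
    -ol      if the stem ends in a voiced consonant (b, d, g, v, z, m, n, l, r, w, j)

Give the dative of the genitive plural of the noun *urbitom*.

*urbitom* — final consonant /m/ (a nasal) → -o → *urbitomo*.
The plural form *urbitomo* — last vowel /o/ (a back vowel) → -wug → *urbitomowug*.
The genitive form *urbitomowug*: final consonant = /g/, voiced → -ol → *urbitomowugol*.

urbitomowugol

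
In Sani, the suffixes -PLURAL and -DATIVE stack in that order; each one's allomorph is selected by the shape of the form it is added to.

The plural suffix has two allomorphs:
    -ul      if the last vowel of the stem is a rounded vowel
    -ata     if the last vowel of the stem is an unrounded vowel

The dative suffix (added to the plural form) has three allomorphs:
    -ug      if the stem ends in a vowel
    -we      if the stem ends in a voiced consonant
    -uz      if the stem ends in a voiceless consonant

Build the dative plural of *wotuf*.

wotufulwe

*wotuf* — last vowel /u/ (a rounded vowel) → -ul → *wotuful*.
The plural form *wotuful*: final sound = /l/, a voiced consonant → -we → *wotufulwe*.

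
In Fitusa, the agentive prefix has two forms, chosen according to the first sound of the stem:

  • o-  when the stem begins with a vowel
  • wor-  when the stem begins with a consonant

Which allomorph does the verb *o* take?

o-

Since the first sound of *o* is /o/ (a vowel), it takes o-.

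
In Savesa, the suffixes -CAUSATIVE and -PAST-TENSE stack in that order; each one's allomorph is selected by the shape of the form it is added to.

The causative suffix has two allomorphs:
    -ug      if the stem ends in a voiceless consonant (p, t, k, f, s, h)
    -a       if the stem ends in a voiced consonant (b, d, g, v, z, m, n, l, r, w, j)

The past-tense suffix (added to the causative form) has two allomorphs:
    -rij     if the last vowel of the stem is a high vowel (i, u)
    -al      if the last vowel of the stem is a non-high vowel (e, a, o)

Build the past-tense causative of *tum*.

tumaal

Since the final consonant of *tum* is /m/ (voiced), it takes -a, giving *tuma*.
The last vowel of the causative form *tuma* is /a/, which is a non-high vowel, so the past-tense suffix is -al, giving *tumaal*.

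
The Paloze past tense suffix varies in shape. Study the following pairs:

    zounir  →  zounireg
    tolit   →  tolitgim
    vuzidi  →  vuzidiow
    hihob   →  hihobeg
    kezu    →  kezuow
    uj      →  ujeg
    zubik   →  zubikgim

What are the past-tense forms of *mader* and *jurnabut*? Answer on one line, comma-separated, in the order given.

madereg, jurnabutgim

The alternation tracks the final sound of the stem — -gim when the stem ends in a voiceless consonant (*tolit*, *zubik*); -eg when the stem ends in a voiced consonant (*zounir*, *hihob*, *uj*); -ow when the stem ends in a vowel (*vuzidi*, *kezu*).
The final sound of *mader* is /r/, which is a voiced consonant, so the suffix is -eg, giving *madereg*.
*jurnabut* — final sound /t/ (a voiceless consonant) → -gim → *jurnabutgim*.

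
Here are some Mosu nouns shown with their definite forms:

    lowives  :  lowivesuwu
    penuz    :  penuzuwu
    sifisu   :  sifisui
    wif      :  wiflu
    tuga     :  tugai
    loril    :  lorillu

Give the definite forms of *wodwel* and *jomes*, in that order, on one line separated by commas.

The alternation tracks the final sound of the stem — -uwu when the stem ends in a sibilant (*lowives*, *penuz*); -lu when the stem ends in a non-sibilant consonant (*wif*, *loril*); -i when the stem ends in a vowel (*sifisu*, *tuga*).
Since the final sound of *wodwel* is /l/ (a non-sibilant consonant), it takes -lu, giving *wodwellu*.
*jomes*: final sound = /s/, a sibilant → -uwu → *jomesuwu*.

wodwellu, jomesuwu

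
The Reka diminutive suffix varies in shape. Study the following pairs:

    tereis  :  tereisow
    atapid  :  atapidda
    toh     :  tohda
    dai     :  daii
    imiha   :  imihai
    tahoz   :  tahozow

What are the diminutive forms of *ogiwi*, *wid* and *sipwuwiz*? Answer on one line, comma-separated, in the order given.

ogiwii, widda, sipwuwizow

The pattern is sibilance of the final sound: -ow when the stem ends in a sibilant (*tereis*, *tahoz*); -da when the stem ends in a non-sibilant consonant (*atapid*, *toh*); -i when the stem ends in a vowel (*dai*, *imiha*).
Since the final sound of *ogiwi* is /i/ (a vowel), it takes -i, giving *ogiwii*.
Since the final sound of *wid* is /d/ (a non-sibilant consonant), it takes -da, giving *widda*.
Since the final sound of *sipwuwiz* is /z/ (a sibilant), it takes -ow, giving *sipwuwizow*.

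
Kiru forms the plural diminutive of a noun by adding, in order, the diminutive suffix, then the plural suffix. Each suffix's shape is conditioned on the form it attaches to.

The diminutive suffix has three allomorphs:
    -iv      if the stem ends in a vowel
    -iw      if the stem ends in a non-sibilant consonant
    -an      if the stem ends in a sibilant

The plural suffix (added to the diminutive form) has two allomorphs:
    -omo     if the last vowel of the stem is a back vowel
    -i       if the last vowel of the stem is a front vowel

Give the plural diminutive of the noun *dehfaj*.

*dehfaj*: final sound = /j/, a non-sibilant consonant → -iw → *dehfajiw*.
The diminutive form *dehfajiw* — last vowel /i/ (a front vowel) → -i → *dehfajiwi*.

dehfajiwi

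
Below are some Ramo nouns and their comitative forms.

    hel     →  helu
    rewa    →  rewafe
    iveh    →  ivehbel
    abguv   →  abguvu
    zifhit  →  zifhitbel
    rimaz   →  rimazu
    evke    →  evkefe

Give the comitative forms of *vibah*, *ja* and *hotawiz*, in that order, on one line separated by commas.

The suffix is conditioned by the final sound: -bel when the stem ends in a voiceless consonant (*iveh*, *zifhit*); -u when the stem ends in a voiced consonant (*hel*, *abguv*, *rimaz*); -fe when the stem ends in a vowel (*rewa*, *evke*).
Since the final sound of *vibah* is /h/ (a voiceless consonant), it takes -bel, giving *vibahbel*.
The final sound of *ja* is /a/, which is a vowel, so the suffix is -fe, giving *jafe*.
Since the final sound of *hotawiz* is /z/ (a voiced consonant), it takes -u, giving *hotawizu*.

vibahbel, jafe, hotawizu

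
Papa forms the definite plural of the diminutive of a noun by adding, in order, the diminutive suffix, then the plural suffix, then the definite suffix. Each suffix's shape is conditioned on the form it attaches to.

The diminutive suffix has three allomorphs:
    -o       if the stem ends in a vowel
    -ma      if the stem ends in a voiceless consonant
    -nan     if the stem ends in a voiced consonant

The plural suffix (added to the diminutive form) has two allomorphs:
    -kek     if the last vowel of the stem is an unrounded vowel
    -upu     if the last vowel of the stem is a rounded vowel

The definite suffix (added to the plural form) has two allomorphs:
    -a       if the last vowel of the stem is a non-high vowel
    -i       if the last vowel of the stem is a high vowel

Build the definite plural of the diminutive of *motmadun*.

Since the final sound of *motmadun* is /n/ (a voiced consonant), it takes -nan, giving *motmadunnan*.
The diminutive form *motmadunnan* — last vowel /a/ (an unrounded vowel) → -kek → *motmadunnankek*.
The plural form *motmadunnankek* — last vowel /e/ (a non-high vowel) → -a → *motmadunnankeka*.

motmadunnankeka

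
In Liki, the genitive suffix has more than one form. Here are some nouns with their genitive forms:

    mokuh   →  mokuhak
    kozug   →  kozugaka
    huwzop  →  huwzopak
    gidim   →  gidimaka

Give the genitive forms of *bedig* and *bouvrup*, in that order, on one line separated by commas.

bedigaka, bouvrupak

The suffix is conditioned by the final consonant: -ak when the stem ends in a voiceless consonant (*mokuh*, *huwzop*); -aka when the stem ends in a voiced consonant (*kozug*, *gidim*).
The final consonant of *bedig* is /g/, which is voiced, so the suffix is -aka, giving *bedigaka*.
Since the final consonant of *bouvrup* is /p/ (voiceless), it takes -ak, giving *bouvrupak*.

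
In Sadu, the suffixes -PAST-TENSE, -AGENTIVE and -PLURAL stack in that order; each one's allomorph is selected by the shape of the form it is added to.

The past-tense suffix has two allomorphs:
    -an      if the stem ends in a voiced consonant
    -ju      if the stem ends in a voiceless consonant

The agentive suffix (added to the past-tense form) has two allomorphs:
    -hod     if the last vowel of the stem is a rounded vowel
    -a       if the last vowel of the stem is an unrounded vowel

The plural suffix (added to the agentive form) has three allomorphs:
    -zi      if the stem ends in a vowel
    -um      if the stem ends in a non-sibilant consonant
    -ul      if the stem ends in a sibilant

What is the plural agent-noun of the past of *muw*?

Since the final consonant of *muw* is /w/ (voiced), it takes -an, giving *muwan*.
The last vowel of the past-tense form *muwan* is /a/, which is an unrounded vowel, so the agentive suffix is -a, giving *muwana*.
The final sound of the agentive form *muwana* is /a/, which is a vowel, so the plural suffix is -zi, giving *muwanazi*.

muwanazi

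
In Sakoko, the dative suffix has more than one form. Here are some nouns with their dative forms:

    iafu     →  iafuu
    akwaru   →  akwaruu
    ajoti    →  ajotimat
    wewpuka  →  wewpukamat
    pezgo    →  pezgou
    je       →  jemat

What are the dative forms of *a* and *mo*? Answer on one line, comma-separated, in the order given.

The suffix is conditioned by the last vowel: -u when the last vowel of the stem is a rounded vowel (*iafu*, *akwaru*, *pezgo*); -mat when the last vowel of the stem is an unrounded vowel (*ajoti*, *wewpuka*, *je*).
The last vowel of *a* is /a/, which is an unrounded vowel, so the suffix is -mat, giving *amat*.
The last vowel of *mo* is /o/, which is a rounded vowel, so the suffix is -u, giving *mou*.

amat, mou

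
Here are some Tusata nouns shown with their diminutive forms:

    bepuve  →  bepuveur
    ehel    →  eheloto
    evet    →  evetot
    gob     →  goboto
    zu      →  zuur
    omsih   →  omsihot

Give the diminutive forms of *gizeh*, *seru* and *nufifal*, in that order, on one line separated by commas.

gizehot, seruur, nufifaloto

Looking at the final sound of each stem: -ot when the stem ends in a voiceless consonant (*evet*, *omsih*); -oto when the stem ends in a voiced consonant (*ehel*, *gob*); -ur when the stem ends in a vowel (*bepuve*, *zu*).
*gizeh*: final sound = /h/, a voiceless consonant → -ot → *gizehot*.
Since the final sound of *seru* is /u/ (a vowel), it takes -ur, giving *seruur*.
*nufifal*: final sound = /l/, a voiced consonant → -oto → *nufifaloto*.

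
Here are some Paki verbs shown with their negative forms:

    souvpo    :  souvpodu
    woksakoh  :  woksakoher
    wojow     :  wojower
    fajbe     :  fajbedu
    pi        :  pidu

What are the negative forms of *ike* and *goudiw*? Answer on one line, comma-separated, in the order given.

The suffix is conditioned by the final sound: -er when the stem ends in a consonant (*woksakoh*, *wojow*); -du when the stem ends in a vowel (*souvpo*, *fajbe*, *pi*).
Since the final sound of *ike* is /e/ (a vowel), it takes -du, giving *ikedu*.
*goudiw*: final sound = /w/, a consonant → -er → *goudiwer*.

ikedu, goudiwer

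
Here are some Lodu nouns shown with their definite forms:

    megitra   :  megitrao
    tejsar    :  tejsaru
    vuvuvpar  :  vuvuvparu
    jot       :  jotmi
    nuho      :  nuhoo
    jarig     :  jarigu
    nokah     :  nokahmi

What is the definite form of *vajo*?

vajoo

The alternation tracks the final sound of the stem — -mi when the stem ends in a voiceless consonant (*jot*, *nokah*); -u when the stem ends in a voiced consonant (*tejsar*, *vuvuvpar*, *jarig*); -o when the stem ends in a vowel (*megitra*, *nuho*).
*vajo* — final sound /o/ (a vowel) → -o → *vajoo*.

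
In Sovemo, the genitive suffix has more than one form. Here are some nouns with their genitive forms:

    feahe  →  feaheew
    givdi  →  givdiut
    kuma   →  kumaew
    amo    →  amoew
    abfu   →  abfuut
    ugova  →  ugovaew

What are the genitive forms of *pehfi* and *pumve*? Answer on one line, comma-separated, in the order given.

pehfiut, pumveew

The suffix is conditioned by the last vowel: -ut when the last vowel of the stem is a high vowel (*givdi*, *abfu*); -ew when the last vowel of the stem is a non-high vowel (*feahe*, *kuma*, *amo*, *ugova*).
Since the last vowel of *pehfi* is /i/ (a high vowel), it takes -ut, giving *pehfiut*.
*pumve* — last vowel /e/ (a non-high vowel) → -ew → *pumveew*.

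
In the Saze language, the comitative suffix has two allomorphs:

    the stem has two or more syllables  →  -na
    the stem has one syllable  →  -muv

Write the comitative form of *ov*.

ovmuv

*ov* (one syllable) → -muv → *ovmuv*.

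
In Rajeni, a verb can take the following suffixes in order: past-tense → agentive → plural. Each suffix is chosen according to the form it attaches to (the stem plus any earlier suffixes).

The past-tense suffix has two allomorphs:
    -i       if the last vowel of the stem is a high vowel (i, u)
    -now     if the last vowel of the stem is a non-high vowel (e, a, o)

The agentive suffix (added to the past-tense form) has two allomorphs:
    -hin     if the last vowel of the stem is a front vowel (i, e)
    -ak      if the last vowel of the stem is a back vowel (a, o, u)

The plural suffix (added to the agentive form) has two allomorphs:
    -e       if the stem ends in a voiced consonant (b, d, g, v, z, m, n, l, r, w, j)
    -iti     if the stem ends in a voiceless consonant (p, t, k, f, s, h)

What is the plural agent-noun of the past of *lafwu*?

lafwuihine

The last vowel of *lafwu* is /u/, which is a high vowel, so the past-tense suffix is -i, giving *lafwui*.
The past-tense form *lafwui* — last vowel /i/ (a front vowel) → -hin → *lafwuihin*.
The final consonant of the agentive form *lafwuihin* is /n/, which is voiced, so the plural suffix is -e, giving *lafwuihine*.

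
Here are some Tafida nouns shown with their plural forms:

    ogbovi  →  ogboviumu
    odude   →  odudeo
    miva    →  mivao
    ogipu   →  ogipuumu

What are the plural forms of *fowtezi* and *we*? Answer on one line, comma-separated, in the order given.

fowteziumu, weo

The pattern is height harmony: -umu when the last vowel of the stem is a high vowel (*ogbovi*, *ogipu*); -o when the last vowel of the stem is a non-high vowel (*odude*, *miva*).
*fowtezi*: last vowel = /i/, a high vowel → -umu → *fowteziumu*.
Since the last vowel of *we* is /e/ (a non-high vowel), it takes -o, giving *weo*.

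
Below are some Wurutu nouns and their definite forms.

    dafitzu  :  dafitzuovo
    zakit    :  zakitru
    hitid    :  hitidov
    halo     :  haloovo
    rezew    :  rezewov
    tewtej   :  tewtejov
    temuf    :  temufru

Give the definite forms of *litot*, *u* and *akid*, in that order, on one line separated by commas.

litotru, uovo, akidov

The suffix is conditioned by the final sound: -ru when the stem ends in a voiceless consonant (*zakit*, *temuf*); -ov when the stem ends in a voiced consonant (*hitid*, *rezew*, *tewtej*); -ovo when the stem ends in a vowel (*dafitzu*, *halo*).
*litot*: final sound = /t/, a voiceless consonant → -ru → *litotru*.
*u* — final sound /u/ (a vowel) → -ovo → *uovo*.
*akid*: final sound = /d/, a voiced consonant → -ov → *akidov*.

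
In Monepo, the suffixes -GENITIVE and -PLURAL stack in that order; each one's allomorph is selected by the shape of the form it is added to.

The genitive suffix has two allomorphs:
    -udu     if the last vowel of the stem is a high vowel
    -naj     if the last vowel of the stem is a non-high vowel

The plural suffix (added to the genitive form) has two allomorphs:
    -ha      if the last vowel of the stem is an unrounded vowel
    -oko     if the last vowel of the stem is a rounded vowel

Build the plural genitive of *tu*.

tuuduoko

Since the last vowel of *tu* is /u/ (a high vowel), it takes -udu, giving *tuudu*.
The genitive form *tuudu*: last vowel = /u/, a rounded vowel → -oko → *tuuduoko*.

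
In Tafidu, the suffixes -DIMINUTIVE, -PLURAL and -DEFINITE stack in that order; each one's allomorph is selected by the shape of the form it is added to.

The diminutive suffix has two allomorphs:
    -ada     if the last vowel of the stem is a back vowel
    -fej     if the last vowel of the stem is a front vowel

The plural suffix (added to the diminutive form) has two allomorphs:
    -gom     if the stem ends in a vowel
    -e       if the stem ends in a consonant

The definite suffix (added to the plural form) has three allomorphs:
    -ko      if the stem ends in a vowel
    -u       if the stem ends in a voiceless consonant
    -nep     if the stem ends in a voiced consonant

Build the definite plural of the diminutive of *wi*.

*wi* — last vowel /i/ (a front vowel) → -fej → *wifej*.
The final sound of the diminutive form *wifej* is /j/, which is a consonant, so the plural suffix is -e, giving *wifeje*.
The plural form *wifeje* — final sound /e/ (a vowel) → -ko → *wifejeko*.

wifejeko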